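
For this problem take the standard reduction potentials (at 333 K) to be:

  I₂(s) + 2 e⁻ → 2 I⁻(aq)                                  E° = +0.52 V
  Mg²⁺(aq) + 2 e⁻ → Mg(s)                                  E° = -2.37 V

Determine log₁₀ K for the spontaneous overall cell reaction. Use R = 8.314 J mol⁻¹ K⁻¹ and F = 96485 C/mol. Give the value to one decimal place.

87.5

Cathode: I₂/I⁻; anode: Mg²⁺/Mg. E°cell = (+0.52) − (-2.37) = +2.89 V, with n = 2.
ΔG° = −nFE° = −RT ln K, so ln K = nFE°/(RT) = (2)(96485)(+2.89) / ((8.314)(333)) = 201.434.
log₁₀ K = 201.434 / ln 10 = 87.5.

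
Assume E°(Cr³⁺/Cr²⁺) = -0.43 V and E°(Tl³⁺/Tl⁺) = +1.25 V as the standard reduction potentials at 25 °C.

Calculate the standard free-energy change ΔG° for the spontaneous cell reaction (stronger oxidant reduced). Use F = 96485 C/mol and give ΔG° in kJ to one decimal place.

Tl³⁺/Tl⁺ (E° = +1.25 V) is the cathode; Cr³⁺/Cr²⁺ (E° = -0.43 V) is the anode, so E°cell = +1.68 V.
Balancing electrons gives n = 2 (lcm of 2 and 1).
ΔG° = −nFE° = −(2)(96485)(+1.68) = -324,190 J = -324.2 kJ.

-324.2 kJ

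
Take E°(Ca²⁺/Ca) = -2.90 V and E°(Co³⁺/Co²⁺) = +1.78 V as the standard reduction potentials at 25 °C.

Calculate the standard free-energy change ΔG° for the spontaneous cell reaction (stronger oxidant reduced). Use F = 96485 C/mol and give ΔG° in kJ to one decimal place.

-903.1 kJ

Co³⁺/Co²⁺ (E° = +1.78 V) is the cathode; Ca²⁺/Ca (E° = -2.90 V) is the anode, so E°cell = +4.68 V.
Balancing electrons gives n = 2 (lcm of 1 and 2).
ΔG° = −nFE° = −(2)(96485)(+4.68) = -903,100 J = -903.1 kJ.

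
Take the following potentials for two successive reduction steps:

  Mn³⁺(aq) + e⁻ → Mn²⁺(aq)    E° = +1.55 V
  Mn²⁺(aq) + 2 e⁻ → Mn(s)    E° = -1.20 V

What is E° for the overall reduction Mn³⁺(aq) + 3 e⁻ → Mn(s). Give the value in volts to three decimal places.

-0.283 V

Standard free energies of sequential steps add: ΔG°₃ = ΔG°₁ + ΔG°₂, so n₃E°₃ = n₁E°₁ + n₂E°₂.
E°₃ = (1×+1.55 + 2×-1.20) / 3 = (-0.850) / 3 = -0.283 V.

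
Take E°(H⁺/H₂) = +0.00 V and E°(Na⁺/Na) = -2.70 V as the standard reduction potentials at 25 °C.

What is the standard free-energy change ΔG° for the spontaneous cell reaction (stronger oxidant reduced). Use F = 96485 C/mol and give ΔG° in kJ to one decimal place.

H⁺/H₂ (E° = +0.00 V) is the cathode; Na⁺/Na (E° = -2.70 V) is the anode, so E°cell = +2.70 V.
Balancing electrons gives n = 2 (lcm of 2 and 1).
ΔG° = −nFE° = −(2)(96485)(+2.70) = -521,019 J = -521.0 kJ.

-521.0 kJ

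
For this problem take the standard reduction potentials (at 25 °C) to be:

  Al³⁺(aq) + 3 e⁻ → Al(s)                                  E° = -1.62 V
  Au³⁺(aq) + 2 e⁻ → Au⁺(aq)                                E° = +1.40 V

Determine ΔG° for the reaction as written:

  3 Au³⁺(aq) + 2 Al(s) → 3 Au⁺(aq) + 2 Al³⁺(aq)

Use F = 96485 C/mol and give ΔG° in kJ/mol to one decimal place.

-1748.3 kJ/mol

As written, Au³⁺/Au⁺ is reduced (cathode) and Al³⁺/Al is oxidised (anode), so E°cell = (+1.40) − (-1.62) = +3.02 V.
Balancing electrons gives n = 6.
ΔG° = −nFE° = −(6)(96485)(+3.02) = -1,748,308 J = -1748.3 kJ/mol.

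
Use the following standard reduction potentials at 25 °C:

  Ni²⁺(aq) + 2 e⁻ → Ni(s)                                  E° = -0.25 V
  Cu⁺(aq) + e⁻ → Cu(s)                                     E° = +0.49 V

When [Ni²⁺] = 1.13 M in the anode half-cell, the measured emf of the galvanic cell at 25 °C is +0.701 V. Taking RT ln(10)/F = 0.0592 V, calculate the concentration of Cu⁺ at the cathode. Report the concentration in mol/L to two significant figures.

0.23 M

Cu⁺/Cu is the cathode, Ni²⁺/Ni the anode: E°cell = +0.74 V, n = 2.
Overall reaction: 2 Cu⁺(aq) + Ni(s) → 2 Cu(s) + Ni²⁺(aq); Q = [Ni²⁺]^1/[Cu⁺]^2.
From E = E° − (0.0592/n) log Q: log Q = (E° − E)·n/0.0592 = (+0.74 − (+0.701))·2/0.0592 = 1.3176.
So 2·log[Cu⁺] = 1·log(1.13) − log Q = 0.0531 − (1.3176) = -1.2645; log[Cu⁺] = -1.2645 / 2 = -0.6322; [Cu⁺] = 10^(-0.6322) ≈ 0.23 M.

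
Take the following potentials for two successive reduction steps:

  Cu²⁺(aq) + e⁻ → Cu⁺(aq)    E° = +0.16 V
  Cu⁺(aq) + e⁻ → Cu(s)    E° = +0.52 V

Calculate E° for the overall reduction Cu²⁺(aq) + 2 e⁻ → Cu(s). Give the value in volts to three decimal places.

+0.340 V

Adding the free-energy changes (−nFE°) of the two steps gives −n₃FE°₃ = −n₁FE°₁ − n₂FE°₂.
E°₃ = (1×+0.16 + 1×+0.52) / 2 = (+0.680) / 2 = +0.340 V.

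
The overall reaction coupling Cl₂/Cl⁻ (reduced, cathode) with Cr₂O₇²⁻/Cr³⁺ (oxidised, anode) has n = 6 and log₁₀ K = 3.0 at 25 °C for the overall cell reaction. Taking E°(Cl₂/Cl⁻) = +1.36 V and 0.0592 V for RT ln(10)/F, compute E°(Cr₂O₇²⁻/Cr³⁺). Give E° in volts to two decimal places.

E°cell = (0.0592/n)·log K = (0.0592/6)(3.0) = +0.030 V.
Since Cl₂/Cl⁻ is the cathode and Cr₂O₇²⁻/Cr³⁺ the anode, E°cell = E°(Cl₂/Cl⁻) − E°(Cr₂O₇²⁻/Cr³⁺).
So E°(Cr₂O₇²⁻/Cr³⁺) = E°(Cl₂/Cl⁻) − E°cell = (+1.36) − (+0.030) = +1.33 V.

+1.33 V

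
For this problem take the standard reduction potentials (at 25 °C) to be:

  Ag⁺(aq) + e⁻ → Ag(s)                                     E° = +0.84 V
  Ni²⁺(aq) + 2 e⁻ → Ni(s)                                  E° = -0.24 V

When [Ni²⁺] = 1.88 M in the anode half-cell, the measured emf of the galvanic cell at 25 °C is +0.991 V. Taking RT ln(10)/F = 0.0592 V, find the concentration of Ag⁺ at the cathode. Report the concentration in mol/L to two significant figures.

0.043 M

Ag⁺/Ag is the cathode, Ni²⁺/Ni the anode: E°cell = +1.08 V, n = 2.
Overall reaction: 2 Ag⁺(aq) + Ni(s) → 2 Ag(s) + Ni²⁺(aq); Q = [Ni²⁺]^1/[Ag⁺]^2.
From E = E° − (0.0592/n) log Q: log Q = (E° − E)·n/0.0592 = (+1.08 − (+0.991))·2/0.0592 = 3.0068.
So 2·log[Ag⁺] = 1·log(1.88) − log Q = 0.2742 − (3.0068) = -2.7326; log[Ag⁺] = -2.7326 / 2 = -1.3663; [Ag⁺] = 10^(-1.3663) ≈ 0.043 M.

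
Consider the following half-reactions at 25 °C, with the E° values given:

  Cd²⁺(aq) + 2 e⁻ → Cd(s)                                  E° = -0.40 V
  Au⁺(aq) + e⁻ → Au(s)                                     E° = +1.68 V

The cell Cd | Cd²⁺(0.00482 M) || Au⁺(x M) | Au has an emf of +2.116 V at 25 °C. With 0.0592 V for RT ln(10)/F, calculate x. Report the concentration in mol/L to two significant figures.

0.28 M

Au⁺/Au is the cathode, Cd²⁺/Cd the anode: E°cell = +2.08 V, n = 2.
Overall reaction: 2 Au⁺(aq) + Cd(s) → 2 Au(s) + Cd²⁺(aq); Q = [Cd²⁺]^1/[Au⁺]^2.
From E = E° − (0.0592/n) log Q: log Q = (E° − E)·n/0.0592 = (+2.08 − (+2.116))·2/0.0592 = -1.2162.
So 2·log[Au⁺] = 1·log(0.00482) − log Q = -2.3170 − (-1.2162) = -1.1008; log[Au⁺] = -1.1008 / 2 = -0.5504; [Au⁺] = 10^(-0.5504) ≈ 0.28 M.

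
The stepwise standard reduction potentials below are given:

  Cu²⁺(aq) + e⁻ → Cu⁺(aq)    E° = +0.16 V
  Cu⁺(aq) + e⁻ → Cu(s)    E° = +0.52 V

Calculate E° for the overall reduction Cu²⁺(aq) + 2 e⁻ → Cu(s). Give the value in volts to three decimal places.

Adding the free-energy changes (−nFE°) of the two steps gives −n₃FE°₃ = −n₁FE°₁ − n₂FE°₂.
E°₃ = (1×+0.16 + 1×+0.52) / 2 = (+0.680) / 2 = +0.340 V.

+0.340 V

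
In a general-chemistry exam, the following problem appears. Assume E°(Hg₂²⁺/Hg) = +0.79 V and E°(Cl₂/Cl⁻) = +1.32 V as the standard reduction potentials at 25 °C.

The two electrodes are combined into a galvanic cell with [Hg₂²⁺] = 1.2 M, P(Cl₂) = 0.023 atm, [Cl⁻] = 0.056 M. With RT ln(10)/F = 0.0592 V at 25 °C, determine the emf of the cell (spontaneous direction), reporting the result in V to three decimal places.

Cl₂/Cl⁻ is the cathode (higher E°), Hg₂²⁺/Hg the anode: E°cell = +1.32 − (+0.79) = +0.53 V, n = 2.
Overall: Cl₂(g) + 2 Hg(l) → 2 Cl⁻(aq) + Hg₂²⁺(aq)
Q = [Cl⁻]^2·[Hg₂²⁺] / (P(Cl₂)); log Q = -0.786.
E = E° − (0.0592/n) log Q = +0.53 − (0.0592/2)(-0.786) = +0.553 V.

+0.553 V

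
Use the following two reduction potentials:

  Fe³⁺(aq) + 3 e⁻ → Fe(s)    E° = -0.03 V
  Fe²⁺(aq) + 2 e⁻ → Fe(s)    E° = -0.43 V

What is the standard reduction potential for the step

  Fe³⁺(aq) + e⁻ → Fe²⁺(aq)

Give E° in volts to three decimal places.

+0.770 V

Sequential free energies add, so n₃E°₃ = n₁E°₁ + n₂E°₂.
With n₃ = 3, and the known step contributing 2×(-0.43) V, the unknown satisfies 1·E° = 3×(-0.03) − 2×(-0.43) = +0.770.
E° = +0.770 / 1 = +0.770 V.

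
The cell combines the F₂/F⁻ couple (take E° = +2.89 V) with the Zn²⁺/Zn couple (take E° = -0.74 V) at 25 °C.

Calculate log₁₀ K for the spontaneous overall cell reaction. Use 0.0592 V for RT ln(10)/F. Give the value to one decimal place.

Cathode: F₂/F⁻; anode: Zn²⁺/Zn. E°cell = +3.63 V, n = 2.
log K = nE°cell / 0.0592 = (2)(+3.63) / 0.0592 = 122.6.

122.6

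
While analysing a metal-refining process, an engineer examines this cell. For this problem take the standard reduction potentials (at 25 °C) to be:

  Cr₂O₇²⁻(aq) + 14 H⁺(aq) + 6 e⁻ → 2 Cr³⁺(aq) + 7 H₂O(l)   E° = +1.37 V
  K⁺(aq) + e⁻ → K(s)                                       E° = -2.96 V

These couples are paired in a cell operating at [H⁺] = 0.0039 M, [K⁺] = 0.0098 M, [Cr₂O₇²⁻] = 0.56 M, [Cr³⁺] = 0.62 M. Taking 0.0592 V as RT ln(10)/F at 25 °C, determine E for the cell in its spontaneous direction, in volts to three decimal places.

Cr₂O₇²⁻/Cr³⁺ is the cathode (higher E°), K⁺/K the anode: E°cell = +1.37 − (-2.96) = +4.33 V, n = 6.
Overall: Cr₂O₇²⁻(aq) + 14 H⁺(aq) + 6 K(s) → 2 Cr³⁺(aq) + 7 H₂O(l) + 6 K⁺(aq)
Q = [Cr³⁺]^2·[K⁺]^6 / ([Cr₂O₇²⁻]·[H⁺]^14); log Q = 21.509.
E = E° − (0.0592/n) log Q = +4.33 − (0.0592/6)(21.509) = +4.118 V.

+4.118 V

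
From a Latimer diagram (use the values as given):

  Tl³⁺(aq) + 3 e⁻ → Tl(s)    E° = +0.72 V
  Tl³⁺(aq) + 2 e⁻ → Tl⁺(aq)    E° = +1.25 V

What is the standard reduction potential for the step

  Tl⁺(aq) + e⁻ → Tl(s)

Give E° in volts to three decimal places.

Sequential free energies add, so n₃E°₃ = n₁E°₁ + n₂E°₂.
With n₃ = 3, and the known step contributing 2×(+1.25) V, the unknown satisfies 1·E° = 3×(+0.72) − 2×(+1.25) = -0.340.
E° = -0.340 / 1 = -0.340 V.

-0.340 V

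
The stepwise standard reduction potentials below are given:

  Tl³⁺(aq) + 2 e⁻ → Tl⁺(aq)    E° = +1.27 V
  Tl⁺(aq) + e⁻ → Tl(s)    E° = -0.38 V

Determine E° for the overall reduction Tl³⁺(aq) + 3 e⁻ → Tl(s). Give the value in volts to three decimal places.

Adding the free-energy changes (−nFE°) of the two steps gives −n₃FE°₃ = −n₁FE°₁ − n₂FE°₂.
E°₃ = (2×+1.27 + 1×-0.38) / 3 = (+2.160) / 3 = +0.720 V.
E° values themselves are not directly additive — weighting by electron count is essential.

+0.720 V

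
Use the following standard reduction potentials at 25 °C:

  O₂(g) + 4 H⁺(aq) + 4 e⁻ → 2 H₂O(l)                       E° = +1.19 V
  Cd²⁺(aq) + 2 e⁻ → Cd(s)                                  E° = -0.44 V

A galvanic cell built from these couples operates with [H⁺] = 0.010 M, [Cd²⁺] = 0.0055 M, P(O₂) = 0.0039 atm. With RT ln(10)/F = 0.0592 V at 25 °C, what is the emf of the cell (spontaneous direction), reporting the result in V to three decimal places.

+1.543 V

O₂/H₂O is the cathode (higher E°), Cd²⁺/Cd the anode: E°cell = +1.19 − (-0.44) = +1.63 V, n = 4.
Overall: O₂(g) + 4 H⁺(aq) + 2 Cd(s) → 2 H₂O(l) + 2 Cd²⁺(aq)
Q = [Cd²⁺]^2 / (P(O₂)·[H⁺]^4); log Q = 5.890.
E = E° − (0.0592/n) log Q = +1.63 − (0.0592/4)(5.890) = +1.543 V.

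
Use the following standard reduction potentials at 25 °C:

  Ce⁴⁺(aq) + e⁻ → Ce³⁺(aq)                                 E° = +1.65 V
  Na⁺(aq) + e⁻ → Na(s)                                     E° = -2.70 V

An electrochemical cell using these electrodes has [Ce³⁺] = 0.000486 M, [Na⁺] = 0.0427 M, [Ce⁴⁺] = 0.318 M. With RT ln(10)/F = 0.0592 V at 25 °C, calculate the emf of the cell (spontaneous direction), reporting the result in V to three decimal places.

+4.598 V

Ce⁴⁺/Ce³⁺ is the cathode (higher E°), Na⁺/Na the anode: E°cell = +1.65 − (-2.70) = +4.35 V, n = 1.
Overall: Ce⁴⁺(aq) + Na(s) → Ce³⁺(aq) + Na⁺(aq)
Q = [Ce³⁺]·[Na⁺] / ([Ce⁴⁺]); log Q = -4.185.
E = E° − (0.0592/n) log Q = +4.35 − (0.0592/1)(-4.185) = +4.598 V.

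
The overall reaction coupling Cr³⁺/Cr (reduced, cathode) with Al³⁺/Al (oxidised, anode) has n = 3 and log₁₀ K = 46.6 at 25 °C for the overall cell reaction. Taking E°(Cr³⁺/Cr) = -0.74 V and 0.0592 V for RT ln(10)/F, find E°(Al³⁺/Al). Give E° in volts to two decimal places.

-1.66 V

E°cell = (0.0592/n)·log K = (0.0592/3)(46.6) = +0.920 V.
Since Cr³⁺/Cr is the cathode and Al³⁺/Al the anode, E°cell = E°(Cr³⁺/Cr) − E°(Al³⁺/Al).
So E°(Al³⁺/Al) = E°(Cr³⁺/Cr) − E°cell = (-0.74) − (+0.920) = -1.66 V.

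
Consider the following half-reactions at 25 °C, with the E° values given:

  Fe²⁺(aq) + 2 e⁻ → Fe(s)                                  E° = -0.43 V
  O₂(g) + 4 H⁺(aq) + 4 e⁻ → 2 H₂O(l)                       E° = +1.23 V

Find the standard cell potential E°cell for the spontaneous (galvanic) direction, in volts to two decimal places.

The O₂/H₂O couple has the higher reduction potential, so it is the cathode; Fe²⁺/Fe is oxidised at the anode.
E°cell = E°(cathode) − E°(anode) = (+1.23) − (-0.43) = +1.66 V.
Since E°cell > 0, the reaction is spontaneous under standard conditions.

+1.66 V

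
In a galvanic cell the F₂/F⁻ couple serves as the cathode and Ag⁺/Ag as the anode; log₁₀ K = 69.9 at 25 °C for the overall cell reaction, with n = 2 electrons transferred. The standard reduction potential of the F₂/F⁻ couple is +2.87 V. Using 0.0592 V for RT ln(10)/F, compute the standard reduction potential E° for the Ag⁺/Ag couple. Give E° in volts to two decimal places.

+0.80 V

E°cell = (0.0592/n)·log K = (0.0592/2)(69.9) = +2.069 V.
Since F₂/F⁻ is the cathode and Ag⁺/Ag the anode, E°cell = E°(F₂/F⁻) − E°(Ag⁺/Ag).
So E°(Ag⁺/Ag) = E°(F₂/F⁻) − E°cell = (+2.87) − (+2.069) = +0.80 V.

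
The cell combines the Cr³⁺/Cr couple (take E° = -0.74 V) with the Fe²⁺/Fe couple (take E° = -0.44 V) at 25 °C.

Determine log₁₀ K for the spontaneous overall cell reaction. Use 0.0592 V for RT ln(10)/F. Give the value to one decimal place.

30.4

Cathode: Fe²⁺/Fe; anode: Cr³⁺/Cr. E°cell = +0.30 V, n = 6.
log K = nE°cell / 0.0592 = (6)(+0.30) / 0.0592 = 30.4.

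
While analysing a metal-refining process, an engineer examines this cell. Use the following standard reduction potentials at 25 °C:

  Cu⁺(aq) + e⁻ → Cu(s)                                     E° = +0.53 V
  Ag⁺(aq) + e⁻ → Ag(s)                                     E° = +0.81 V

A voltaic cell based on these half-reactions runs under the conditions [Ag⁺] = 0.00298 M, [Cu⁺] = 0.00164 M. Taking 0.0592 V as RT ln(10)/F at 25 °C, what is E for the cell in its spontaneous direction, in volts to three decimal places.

Ag⁺/Ag is the cathode (higher E°), Cu⁺/Cu the anode: E°cell = +0.81 − (+0.53) = +0.28 V, n = 1.
Overall: Ag⁺(aq) + Cu(s) → Ag(s) + Cu⁺(aq)
Q = [Cu⁺] / ([Ag⁺]); log Q = -0.259.
E = E° − (0.0592/n) log Q = +0.28 − (0.0592/1)(-0.259) = +0.295 V.

+0.295 V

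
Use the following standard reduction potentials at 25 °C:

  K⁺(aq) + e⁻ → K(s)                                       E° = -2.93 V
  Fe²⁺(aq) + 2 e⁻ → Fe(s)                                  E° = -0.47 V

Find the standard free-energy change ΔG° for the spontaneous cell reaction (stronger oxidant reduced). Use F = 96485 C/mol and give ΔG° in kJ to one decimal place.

Fe²⁺/Fe (E° = -0.47 V) is the cathode; K⁺/K (E° = -2.93 V) is the anode, so E°cell = +2.46 V.
Balancing electrons gives n = 2 (lcm of 2 and 1).
ΔG° = −nFE° = −(2)(96485)(+2.46) = -474,706 J = -474.7 kJ.

-474.7 kJ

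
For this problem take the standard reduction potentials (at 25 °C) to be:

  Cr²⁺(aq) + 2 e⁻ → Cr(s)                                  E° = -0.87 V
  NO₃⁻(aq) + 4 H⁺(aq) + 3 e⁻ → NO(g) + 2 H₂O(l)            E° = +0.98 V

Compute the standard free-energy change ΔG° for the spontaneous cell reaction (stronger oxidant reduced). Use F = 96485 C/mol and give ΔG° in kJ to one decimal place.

-1071.0 kJ

NO₃⁻/NO (E° = +0.98 V) is the cathode; Cr²⁺/Cr (E° = -0.87 V) is the anode, so E°cell = +1.85 V.
Balancing electrons gives n = 6 (lcm of 3 and 2).
ΔG° = −nFE° = −(6)(96485)(+1.85) = -1,070,984 J = -1071.0 kJ.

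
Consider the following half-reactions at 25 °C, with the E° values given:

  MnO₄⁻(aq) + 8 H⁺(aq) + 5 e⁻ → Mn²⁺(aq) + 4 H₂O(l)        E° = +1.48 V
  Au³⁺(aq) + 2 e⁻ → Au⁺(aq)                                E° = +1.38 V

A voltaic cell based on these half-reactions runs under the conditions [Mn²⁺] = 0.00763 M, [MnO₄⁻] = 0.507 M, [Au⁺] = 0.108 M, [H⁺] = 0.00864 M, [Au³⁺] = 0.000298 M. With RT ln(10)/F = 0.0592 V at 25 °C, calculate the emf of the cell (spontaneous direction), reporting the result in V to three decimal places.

MnO₄⁻/Mn²⁺ is the cathode (higher E°), Au³⁺/Au⁺ the anode: E°cell = +1.48 − (+1.38) = +0.10 V, n = 10.
Overall: 2 MnO₄⁻(aq) + 16 H⁺(aq) + 5 Au⁺(aq) → 2 Mn²⁺(aq) + 8 H₂O(l) + 5 Au³⁺(aq)
Q = [Mn²⁺]^2·[Au³⁺]^5 / ([MnO₄⁻]^2·[H⁺]^16·[Au⁺]^5); log Q = 16.575.
E = E° − (0.0592/n) log Q = +0.10 − (0.0592/10)(16.575) = +0.002 V.

+0.002 V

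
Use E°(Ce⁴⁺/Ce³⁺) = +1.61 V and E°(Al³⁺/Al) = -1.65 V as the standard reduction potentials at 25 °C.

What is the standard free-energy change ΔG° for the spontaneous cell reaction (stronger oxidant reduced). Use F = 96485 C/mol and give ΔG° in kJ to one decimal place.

Ce⁴⁺/Ce³⁺ (E° = +1.61 V) is the cathode; Al³⁺/Al (E° = -1.65 V) is the anode, so E°cell = +3.26 V.
Balancing electrons gives n = 3 (lcm of 1 and 3).
ΔG° = −nFE° = −(3)(96485)(+3.26) = -943,623 J = -943.6 kJ.

-943.6 kJ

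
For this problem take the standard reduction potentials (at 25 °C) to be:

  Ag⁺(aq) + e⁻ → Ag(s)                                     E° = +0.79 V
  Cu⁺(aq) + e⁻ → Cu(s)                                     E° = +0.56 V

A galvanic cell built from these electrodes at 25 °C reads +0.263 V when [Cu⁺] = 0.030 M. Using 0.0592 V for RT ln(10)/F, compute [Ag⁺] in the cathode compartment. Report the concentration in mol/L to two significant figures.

Ag⁺/Ag is the cathode, Cu⁺/Cu the anode: E°cell = +0.23 V, n = 1.
Overall reaction: Ag⁺(aq) + Cu(s) → Ag(s) + Cu⁺(aq); Q = [Cu⁺]^1/[Ag⁺]^1.
From E = E° − (0.0592/n) log Q: log Q = (E° − E)·n/0.0592 = (+0.23 − (+0.263))·1/0.0592 = -0.5574.
So 1·log[Ag⁺] = 1·log(0.03) − log Q = -1.5229 − (-0.5574) = -0.9655; [Ag⁺] = 10^(-0.9655) ≈ 0.11 M.

0.11 M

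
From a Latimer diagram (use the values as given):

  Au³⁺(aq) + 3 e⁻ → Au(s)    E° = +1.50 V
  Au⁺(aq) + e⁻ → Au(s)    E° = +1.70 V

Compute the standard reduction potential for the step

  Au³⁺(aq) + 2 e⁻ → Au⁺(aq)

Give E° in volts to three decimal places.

+1.400 V

Sequential free energies add, so n₃E°₃ = n₁E°₁ + n₂E°₂.
With n₃ = 3, and the known step contributing 1×(+1.70) V, the unknown satisfies 2·E° = 3×(+1.50) − 1×(+1.70) = +2.800.
E° = +2.800 / 2 = +1.400 V.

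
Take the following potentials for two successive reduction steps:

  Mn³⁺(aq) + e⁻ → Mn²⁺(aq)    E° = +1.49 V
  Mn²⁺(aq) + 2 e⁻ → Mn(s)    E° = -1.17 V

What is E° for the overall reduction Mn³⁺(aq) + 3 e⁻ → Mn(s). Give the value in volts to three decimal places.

-0.283 V

Since ΔG° = −nFE° is additive over sequential reductions, n₃E°₃ = n₁E°₁ + n₂E°₂.
E°₃ = (1×+1.49 + 2×-1.17) / 3 = (-0.850) / 3 = -0.283 V.
E° values themselves are not directly additive — weighting by electron count is essential.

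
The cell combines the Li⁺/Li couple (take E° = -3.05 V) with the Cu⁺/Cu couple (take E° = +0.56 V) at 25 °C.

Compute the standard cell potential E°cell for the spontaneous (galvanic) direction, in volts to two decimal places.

The Cu⁺/Cu couple has the higher reduction potential, so it is the cathode; Li⁺/Li is oxidised at the anode.
E°cell = E°(cathode) − E°(anode) = (+0.56) − (-3.05) = +3.61 V.
Since E°cell > 0, the reaction is spontaneous under standard conditions.

+3.61 V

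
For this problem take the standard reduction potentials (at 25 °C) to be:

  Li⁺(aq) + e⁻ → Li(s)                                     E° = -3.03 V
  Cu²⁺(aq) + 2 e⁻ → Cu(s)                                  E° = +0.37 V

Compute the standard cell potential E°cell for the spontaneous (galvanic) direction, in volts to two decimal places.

+3.40 V

The Cu²⁺/Cu couple has the higher reduction potential, so it is the cathode; Li⁺/Li is oxidised at the anode.
E°cell = E°(cathode) − E°(anode) = (+0.37) − (-3.03) = +3.40 V.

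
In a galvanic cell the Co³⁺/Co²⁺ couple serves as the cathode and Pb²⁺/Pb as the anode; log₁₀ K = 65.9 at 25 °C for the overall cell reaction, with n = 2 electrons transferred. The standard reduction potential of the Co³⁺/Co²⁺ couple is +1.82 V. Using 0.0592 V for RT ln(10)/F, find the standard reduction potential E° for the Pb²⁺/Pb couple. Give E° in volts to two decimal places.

-0.13 V

E°cell = (0.0592/n)·log K = (0.0592/2)(65.9) = +1.951 V.
Since Co³⁺/Co²⁺ is the cathode and Pb²⁺/Pb the anode, E°cell = E°(Co³⁺/Co²⁺) − E°(Pb²⁺/Pb).
So E°(Pb²⁺/Pb) = E°(Co³⁺/Co²⁺) − E°cell = (+1.82) − (+1.951) = -0.13 V.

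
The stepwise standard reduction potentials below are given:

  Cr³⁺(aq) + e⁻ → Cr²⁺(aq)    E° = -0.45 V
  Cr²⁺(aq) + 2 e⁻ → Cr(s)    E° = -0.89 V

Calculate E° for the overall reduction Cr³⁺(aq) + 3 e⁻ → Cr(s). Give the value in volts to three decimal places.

Since ΔG° = −nFE° is additive over sequential reductions, n₃E°₃ = n₁E°₁ + n₂E°₂.
E°₃ = (1×-0.45 + 2×-0.89) / 3 = (-2.230) / 3 = -0.743 V.

-0.743 V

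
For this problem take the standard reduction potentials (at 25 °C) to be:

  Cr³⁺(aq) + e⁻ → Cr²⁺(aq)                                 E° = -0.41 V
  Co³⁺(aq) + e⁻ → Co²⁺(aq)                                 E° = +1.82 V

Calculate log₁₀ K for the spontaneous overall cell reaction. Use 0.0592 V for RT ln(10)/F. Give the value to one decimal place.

Cathode: Co³⁺/Co²⁺; anode: Cr³⁺/Cr²⁺. E°cell = +2.23 V, n = 1.
log K = nE°cell / 0.0592 = (1)(+2.23) / 0.0592 = 37.7.

37.7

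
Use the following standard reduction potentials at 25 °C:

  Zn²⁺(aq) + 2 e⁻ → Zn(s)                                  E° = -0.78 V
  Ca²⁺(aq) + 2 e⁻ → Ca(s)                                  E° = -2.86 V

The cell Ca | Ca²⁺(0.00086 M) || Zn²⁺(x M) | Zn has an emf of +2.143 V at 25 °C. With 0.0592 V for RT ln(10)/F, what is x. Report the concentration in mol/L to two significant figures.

Zn²⁺/Zn is the cathode, Ca²⁺/Ca the anode: E°cell = +2.08 V, n = 2.
Overall reaction: Zn²⁺(aq) + Ca(s) → Zn(s) + Ca²⁺(aq); Q = [Ca²⁺]^1/[Zn²⁺]^1.
From E = E° − (0.0592/n) log Q: log Q = (E° − E)·n/0.0592 = (+2.08 − (+2.143))·2/0.0592 = -2.1284.
So 1·log[Zn²⁺] = 1·log(0.00086) − log Q = -3.0655 − (-2.1284) = -0.9371; [Zn²⁺] = 10^(-0.9371) ≈ 0.12 M.

0.12 M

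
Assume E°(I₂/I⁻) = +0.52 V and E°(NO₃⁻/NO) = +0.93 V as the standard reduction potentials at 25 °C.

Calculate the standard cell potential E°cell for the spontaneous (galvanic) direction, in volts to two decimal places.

+0.41 V

The NO₃⁻/NO couple has the higher reduction potential, so it is the cathode; I₂/I⁻ is oxidised at the anode.
E°cell = E°(cathode) − E°(anode) = (+0.93) − (+0.52) = +0.41 V.
Since E°cell > 0, the reaction is spontaneous under standard conditions.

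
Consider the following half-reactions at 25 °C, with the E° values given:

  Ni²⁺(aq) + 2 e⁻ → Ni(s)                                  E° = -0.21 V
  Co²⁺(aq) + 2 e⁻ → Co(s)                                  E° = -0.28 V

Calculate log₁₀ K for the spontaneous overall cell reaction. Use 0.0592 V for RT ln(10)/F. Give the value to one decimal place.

2.4

Cathode: Ni²⁺/Ni; anode: Co²⁺/Co. E°cell = +0.07 V, n = 2.
log K = nE°cell / 0.0592 = (2)(+0.07) / 0.0592 = 2.4.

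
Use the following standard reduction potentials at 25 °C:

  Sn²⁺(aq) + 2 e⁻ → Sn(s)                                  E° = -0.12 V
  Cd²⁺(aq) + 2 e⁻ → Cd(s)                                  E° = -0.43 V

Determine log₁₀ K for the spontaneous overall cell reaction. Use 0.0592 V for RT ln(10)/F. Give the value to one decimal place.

10.5

Cathode: Sn²⁺/Sn; anode: Cd²⁺/Cd. E°cell = +0.31 V, n = 2.
log K = nE°cell / 0.0592 = (2)(+0.31) / 0.0592 = 10.5.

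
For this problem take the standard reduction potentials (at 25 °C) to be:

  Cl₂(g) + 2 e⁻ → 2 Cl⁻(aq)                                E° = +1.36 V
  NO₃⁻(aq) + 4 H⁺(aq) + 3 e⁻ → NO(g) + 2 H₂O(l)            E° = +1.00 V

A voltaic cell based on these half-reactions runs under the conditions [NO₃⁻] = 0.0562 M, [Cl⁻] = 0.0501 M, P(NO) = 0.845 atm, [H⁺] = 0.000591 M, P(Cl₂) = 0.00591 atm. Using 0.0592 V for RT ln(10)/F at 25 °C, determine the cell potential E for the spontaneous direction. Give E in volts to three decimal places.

+0.649 V

Cl₂/Cl⁻ is the cathode (higher E°), NO₃⁻/NO the anode: E°cell = +1.36 − (+1.00) = +0.36 V, n = 6.
Overall: 3 Cl₂(g) + 2 NO(g) + 4 H₂O(l) → 6 Cl⁻(aq) + 2 NO₃⁻(aq) + 8 H⁺(aq)
Q = [Cl⁻]^6·[NO₃⁻]^2·[H⁺]^8 / (P(Cl₂)^3·P(NO)^2); log Q = -29.297.
E = E° − (0.0592/n) log Q = +0.36 − (0.0592/6)(-29.297) = +0.649 V.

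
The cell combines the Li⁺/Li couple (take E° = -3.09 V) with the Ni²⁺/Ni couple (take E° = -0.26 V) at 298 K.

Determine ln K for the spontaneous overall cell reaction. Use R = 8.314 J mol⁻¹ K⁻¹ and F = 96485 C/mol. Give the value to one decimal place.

Cathode: Ni²⁺/Ni; anode: Li⁺/Li. E°cell = (-0.26) − (-3.09) = +2.83 V, with n = 2.
ΔG° = −nFE° = −RT ln K, so ln K = nFE°/(RT) = (2)(96485)(+2.83) / ((8.314)(298)) = 220.419.

220.4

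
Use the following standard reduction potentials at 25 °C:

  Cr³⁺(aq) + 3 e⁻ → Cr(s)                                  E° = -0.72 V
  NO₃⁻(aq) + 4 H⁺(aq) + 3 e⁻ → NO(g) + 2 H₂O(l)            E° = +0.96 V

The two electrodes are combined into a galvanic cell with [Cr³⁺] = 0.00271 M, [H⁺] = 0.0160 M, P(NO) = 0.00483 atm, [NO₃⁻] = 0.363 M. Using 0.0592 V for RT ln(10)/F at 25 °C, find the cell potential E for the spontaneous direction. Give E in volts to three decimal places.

NO₃⁻/NO is the cathode (higher E°), Cr³⁺/Cr the anode: E°cell = +0.96 − (-0.72) = +1.68 V, n = 3.
Overall: NO₃⁻(aq) + 4 H⁺(aq) + Cr(s) → NO(g) + 2 H₂O(l) + Cr³⁺(aq)
Q = P(NO)·[Cr³⁺] / ([NO₃⁻]·[H⁺]^4); log Q = 2.741.
E = E° − (0.0592/n) log Q = +1.68 − (0.0592/3)(2.741) = +1.626 V.

+1.626 V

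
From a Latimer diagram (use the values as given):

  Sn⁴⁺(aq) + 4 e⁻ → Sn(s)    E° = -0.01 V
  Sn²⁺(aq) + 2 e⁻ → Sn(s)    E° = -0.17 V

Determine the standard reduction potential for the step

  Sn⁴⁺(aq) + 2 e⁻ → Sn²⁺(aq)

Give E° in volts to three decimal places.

+0.150 V

Sequential free energies add, so n₃E°₃ = n₁E°₁ + n₂E°₂.
With n₃ = 4, and the known step contributing 2×(-0.17) V, the unknown satisfies 2·E° = 4×(-0.01) − 2×(-0.17) = +0.300.
E° = +0.300 / 2 = +0.150 V.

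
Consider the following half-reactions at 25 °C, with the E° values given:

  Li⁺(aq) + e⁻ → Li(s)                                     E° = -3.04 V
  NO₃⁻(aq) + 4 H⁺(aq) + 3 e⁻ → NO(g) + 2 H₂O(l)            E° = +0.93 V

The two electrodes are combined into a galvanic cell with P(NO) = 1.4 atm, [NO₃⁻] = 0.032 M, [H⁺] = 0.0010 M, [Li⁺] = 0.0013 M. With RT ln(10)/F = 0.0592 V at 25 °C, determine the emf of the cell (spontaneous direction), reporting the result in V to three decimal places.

+3.872 V

NO₃⁻/NO is the cathode (higher E°), Li⁺/Li the anode: E°cell = +0.93 − (-3.04) = +3.97 V, n = 3.
Overall: NO₃⁻(aq) + 4 H⁺(aq) + 3 Li(s) → NO(g) + 2 H₂O(l) + 3 Li⁺(aq)
Q = P(NO)·[Li⁺]^3 / ([NO₃⁻]·[H⁺]^4); log Q = 4.983.
E = E° − (0.0592/n) log Q = +3.97 − (0.0592/3)(4.983) = +3.872 V.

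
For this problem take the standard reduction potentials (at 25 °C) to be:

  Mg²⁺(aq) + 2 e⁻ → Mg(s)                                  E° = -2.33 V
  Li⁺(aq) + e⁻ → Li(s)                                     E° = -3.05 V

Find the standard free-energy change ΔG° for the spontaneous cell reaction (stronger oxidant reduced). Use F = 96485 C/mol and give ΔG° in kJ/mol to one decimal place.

-138.9 kJ/mol

Mg²⁺/Mg (E° = -2.33 V) is the cathode; Li⁺/Li (E° = -3.05 V) is the anode, so E°cell = +0.72 V.
Balancing electrons gives n = 2 (lcm of 2 and 1).
ΔG° = −nFE° = −(2)(96485)(+0.72) = -138,938 J = -138.9 kJ/mol.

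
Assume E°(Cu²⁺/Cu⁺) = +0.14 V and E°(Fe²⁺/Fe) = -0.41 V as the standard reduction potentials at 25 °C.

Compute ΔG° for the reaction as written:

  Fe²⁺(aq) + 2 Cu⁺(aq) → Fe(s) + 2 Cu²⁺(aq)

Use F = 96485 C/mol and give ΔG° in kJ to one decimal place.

As written, Fe²⁺/Fe is reduced (cathode) and Cu²⁺/Cu⁺ is oxidised (anode), so E°cell = (-0.41) − (+0.14) = -0.55 V.
Balancing electrons gives n = 2.
ΔG° = −nFE° = −(2)(96485)(-0.55) = 106,134 J = +106.1 kJ.

+106.1 kJ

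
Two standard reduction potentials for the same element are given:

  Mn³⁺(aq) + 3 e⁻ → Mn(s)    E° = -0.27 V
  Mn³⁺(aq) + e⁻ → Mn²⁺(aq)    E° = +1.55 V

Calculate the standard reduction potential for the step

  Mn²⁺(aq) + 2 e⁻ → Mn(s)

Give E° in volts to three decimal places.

-1.180 V

Sequential free energies add, so n₃E°₃ = n₁E°₁ + n₂E°₂.
With n₃ = 3, and the known step contributing 1×(+1.55) V, the unknown satisfies 2·E° = 3×(-0.27) − 1×(+1.55) = -2.360.
E° = -2.360 / 2 = -1.180 V.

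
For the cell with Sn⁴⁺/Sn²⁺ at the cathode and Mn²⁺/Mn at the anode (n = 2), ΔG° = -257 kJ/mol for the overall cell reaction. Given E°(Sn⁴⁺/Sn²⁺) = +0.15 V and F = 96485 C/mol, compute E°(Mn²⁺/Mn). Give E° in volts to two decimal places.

-1.18 V

E°cell = −ΔG°/(nF) = −(-257×10³)/((2)(96485)) = +1.332 V.
Since Sn⁴⁺/Sn²⁺ is the cathode and Mn²⁺/Mn the anode, E°cell = E°(Sn⁴⁺/Sn²⁺) − E°(Mn²⁺/Mn).
So E°(Mn²⁺/Mn) = E°(Sn⁴⁺/Sn²⁺) − E°cell = (+0.15) − (+1.332) = -1.18 V.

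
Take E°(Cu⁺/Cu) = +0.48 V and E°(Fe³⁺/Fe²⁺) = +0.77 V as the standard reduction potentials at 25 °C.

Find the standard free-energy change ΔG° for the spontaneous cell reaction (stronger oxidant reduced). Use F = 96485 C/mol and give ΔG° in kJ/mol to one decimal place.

Fe³⁺/Fe²⁺ (E° = +0.77 V) is the cathode; Cu⁺/Cu (E° = +0.48 V) is the anode, so E°cell = +0.29 V.
Balancing electrons gives n = 1 (lcm of 1 and 1).
ΔG° = −nFE° = −(1)(96485)(+0.29) = -27,981 J = -28.0 kJ/mol.

-28.0 kJ/mol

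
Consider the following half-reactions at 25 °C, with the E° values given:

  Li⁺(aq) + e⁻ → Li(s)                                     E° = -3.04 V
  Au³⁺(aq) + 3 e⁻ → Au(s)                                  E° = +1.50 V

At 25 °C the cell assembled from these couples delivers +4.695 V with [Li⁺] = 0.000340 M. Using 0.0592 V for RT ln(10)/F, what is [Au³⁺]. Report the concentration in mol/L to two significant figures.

0.0028 M

Au³⁺/Au is the cathode, Li⁺/Li the anode: E°cell = +4.54 V, n = 3.
Overall reaction: Au³⁺(aq) + 3 Li(s) → Au(s) + 3 Li⁺(aq); Q = [Li⁺]^3/[Au³⁺]^1.
From E = E° − (0.0592/n) log Q: log Q = (E° − E)·n/0.0592 = (+4.54 − (+4.695))·3/0.0592 = -7.8547.
So 1·log[Au³⁺] = 3·log(0.00034) − log Q = -10.4056 − (-7.8547) = -2.5509; [Au³⁺] = 10^(-2.5509) ≈ 0.0028 M.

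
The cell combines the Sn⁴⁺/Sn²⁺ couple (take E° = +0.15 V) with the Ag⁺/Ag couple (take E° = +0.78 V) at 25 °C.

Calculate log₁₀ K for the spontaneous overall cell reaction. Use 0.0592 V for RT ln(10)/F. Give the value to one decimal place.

Cathode: Ag⁺/Ag; anode: Sn⁴⁺/Sn²⁺. E°cell = +0.63 V, n = 2.
log K = nE°cell / 0.0592 = (2)(+0.63) / 0.0592 = 21.3.

21.3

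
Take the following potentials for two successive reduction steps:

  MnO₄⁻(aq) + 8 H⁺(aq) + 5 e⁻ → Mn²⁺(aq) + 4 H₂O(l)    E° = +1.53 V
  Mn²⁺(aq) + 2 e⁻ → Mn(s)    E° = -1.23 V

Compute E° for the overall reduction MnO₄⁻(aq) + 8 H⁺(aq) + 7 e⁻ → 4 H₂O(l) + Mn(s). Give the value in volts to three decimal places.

Adding the free-energy changes (−nFE°) of the two steps gives −n₃FE°₃ = −n₁FE°₁ − n₂FE°₂.
E°₃ = (5×+1.53 + 2×-1.23) / 7 = (+5.190) / 7 = +0.741 V.

+0.741 V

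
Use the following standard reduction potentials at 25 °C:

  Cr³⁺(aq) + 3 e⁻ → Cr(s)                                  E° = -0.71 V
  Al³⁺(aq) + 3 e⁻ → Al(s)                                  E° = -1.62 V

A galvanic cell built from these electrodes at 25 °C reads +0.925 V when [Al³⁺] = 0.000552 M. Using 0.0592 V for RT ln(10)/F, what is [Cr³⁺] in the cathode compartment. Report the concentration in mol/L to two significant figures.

0.0032 M

Cr³⁺/Cr is the cathode, Al³⁺/Al the anode: E°cell = +0.91 V, n = 3.
Overall reaction: Cr³⁺(aq) + Al(s) → Cr(s) + Al³⁺(aq); Q = [Al³⁺]^1/[Cr³⁺]^1.
From E = E° − (0.0592/n) log Q: log Q = (E° − E)·n/0.0592 = (+0.91 − (+0.925))·3/0.0592 = -0.7601.
So 1·log[Cr³⁺] = 1·log(0.000552) − log Q = -3.2581 − (-0.7601) = -2.4980; [Cr³⁺] = 10^(-2.4980) ≈ 0.0032 M.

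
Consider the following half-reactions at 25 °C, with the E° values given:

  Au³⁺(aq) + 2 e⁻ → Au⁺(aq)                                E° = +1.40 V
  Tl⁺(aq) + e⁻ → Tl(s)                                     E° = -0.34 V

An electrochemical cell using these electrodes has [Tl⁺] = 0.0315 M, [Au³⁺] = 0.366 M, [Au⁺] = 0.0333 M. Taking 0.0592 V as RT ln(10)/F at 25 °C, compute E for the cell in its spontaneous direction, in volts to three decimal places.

Au³⁺/Au⁺ is the cathode (higher E°), Tl⁺/Tl the anode: E°cell = +1.40 − (-0.34) = +1.74 V, n = 2.
Overall: Au³⁺(aq) + 2 Tl(s) → Au⁺(aq) + 2 Tl⁺(aq)
Q = [Au⁺]·[Tl⁺]^2 / ([Au³⁺]); log Q = -4.044.
E = E° − (0.0592/n) log Q = +1.74 − (0.0592/2)(-4.044) = +1.860 V.

+1.860 V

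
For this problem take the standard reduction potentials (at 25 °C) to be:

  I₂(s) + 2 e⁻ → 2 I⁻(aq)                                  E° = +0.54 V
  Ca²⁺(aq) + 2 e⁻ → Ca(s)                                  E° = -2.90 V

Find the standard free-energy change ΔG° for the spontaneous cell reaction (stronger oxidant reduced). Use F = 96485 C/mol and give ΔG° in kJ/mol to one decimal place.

I₂/I⁻ (E° = +0.54 V) is the cathode; Ca²⁺/Ca (E° = -2.90 V) is the anode, so E°cell = +3.44 V.
Balancing electrons gives n = 2 (lcm of 2 and 2).
ΔG° = −nFE° = −(2)(96485)(+3.44) = -663,817 J = -663.8 kJ/mol.

-663.8 kJ/mol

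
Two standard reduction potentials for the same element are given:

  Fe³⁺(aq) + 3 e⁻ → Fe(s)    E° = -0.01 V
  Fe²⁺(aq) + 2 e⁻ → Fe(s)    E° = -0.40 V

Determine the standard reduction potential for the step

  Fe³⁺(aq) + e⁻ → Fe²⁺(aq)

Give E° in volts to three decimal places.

+0.770 V

Sequential free energies add, so n₃E°₃ = n₁E°₁ + n₂E°₂.
With n₃ = 3, and the known step contributing 2×(-0.40) V, the unknown satisfies 1·E° = 3×(-0.01) − 2×(-0.40) = +0.770.
E° = +0.770 / 1 = +0.770 V.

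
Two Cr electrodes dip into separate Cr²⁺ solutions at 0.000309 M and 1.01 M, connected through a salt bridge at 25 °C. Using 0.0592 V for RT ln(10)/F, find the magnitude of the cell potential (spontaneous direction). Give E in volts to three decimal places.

+0.104 V

For a concentration cell E°cell = 0. The 1.01 M side is the cathode (reduction is favoured where [Cr²⁺] is higher).
With n = 2, E = −(0.0592/2) log([Cr²⁺]ₐₙ/[Cr²⁺]꜀ₐₜ) = −(0.0592/2) log(0.000309/1.01) = −(0.0592/2)(-3.514) = +0.104 V.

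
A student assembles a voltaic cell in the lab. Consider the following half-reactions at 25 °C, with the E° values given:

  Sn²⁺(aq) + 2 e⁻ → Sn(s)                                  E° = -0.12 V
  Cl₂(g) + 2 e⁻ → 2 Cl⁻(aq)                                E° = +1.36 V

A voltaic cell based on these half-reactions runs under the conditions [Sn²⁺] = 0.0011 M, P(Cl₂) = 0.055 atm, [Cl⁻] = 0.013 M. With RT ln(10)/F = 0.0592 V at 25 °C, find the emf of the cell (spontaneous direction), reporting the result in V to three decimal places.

+1.642 V

Cl₂/Cl⁻ is the cathode (higher E°), Sn²⁺/Sn the anode: E°cell = +1.36 − (-0.12) = +1.48 V, n = 2.
Overall: Cl₂(g) + Sn(s) → 2 Cl⁻(aq) + Sn²⁺(aq)
Q = [Cl⁻]^2·[Sn²⁺] / (P(Cl₂)); log Q = -5.471.
E = E° − (0.0592/n) log Q = +1.48 − (0.0592/2)(-5.471) = +1.642 V.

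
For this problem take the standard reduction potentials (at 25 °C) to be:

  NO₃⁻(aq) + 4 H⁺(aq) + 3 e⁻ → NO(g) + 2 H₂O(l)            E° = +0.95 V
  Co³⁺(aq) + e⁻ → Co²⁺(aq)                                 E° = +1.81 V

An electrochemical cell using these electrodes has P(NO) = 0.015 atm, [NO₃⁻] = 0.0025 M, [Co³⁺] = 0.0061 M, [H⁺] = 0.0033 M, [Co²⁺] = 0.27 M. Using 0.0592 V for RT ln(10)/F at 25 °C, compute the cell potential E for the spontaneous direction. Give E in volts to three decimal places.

Co³⁺/Co²⁺ is the cathode (higher E°), NO₃⁻/NO the anode: E°cell = +1.81 − (+0.95) = +0.86 V, n = 3.
Overall: 3 Co³⁺(aq) + NO(g) + 2 H₂O(l) → 3 Co²⁺(aq) + NO₃⁻(aq) + 4 H⁺(aq)
Q = [Co²⁺]^3·[NO₃⁻]·[H⁺]^4 / ([Co³⁺]^3·P(NO)); log Q = -5.766.
E = E° − (0.0592/n) log Q = +0.86 − (0.0592/3)(-5.766) = +0.974 V.

+0.974 V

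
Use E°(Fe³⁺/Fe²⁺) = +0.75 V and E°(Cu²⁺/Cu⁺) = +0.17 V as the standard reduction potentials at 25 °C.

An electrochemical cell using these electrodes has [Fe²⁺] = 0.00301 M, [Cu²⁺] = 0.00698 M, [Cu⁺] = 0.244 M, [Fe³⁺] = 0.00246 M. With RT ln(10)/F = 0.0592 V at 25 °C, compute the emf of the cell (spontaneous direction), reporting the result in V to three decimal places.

+0.666 V

Fe³⁺/Fe²⁺ is the cathode (higher E°), Cu²⁺/Cu⁺ the anode: E°cell = +0.75 − (+0.17) = +0.58 V, n = 1.
Overall: Fe³⁺(aq) + Cu⁺(aq) → Fe²⁺(aq) + Cu²⁺(aq)
Q = [Fe²⁺]·[Cu²⁺] / ([Fe³⁺]·[Cu⁺]); log Q = -1.456.
E = E° − (0.0592/n) log Q = +0.58 − (0.0592/1)(-1.456) = +0.666 V.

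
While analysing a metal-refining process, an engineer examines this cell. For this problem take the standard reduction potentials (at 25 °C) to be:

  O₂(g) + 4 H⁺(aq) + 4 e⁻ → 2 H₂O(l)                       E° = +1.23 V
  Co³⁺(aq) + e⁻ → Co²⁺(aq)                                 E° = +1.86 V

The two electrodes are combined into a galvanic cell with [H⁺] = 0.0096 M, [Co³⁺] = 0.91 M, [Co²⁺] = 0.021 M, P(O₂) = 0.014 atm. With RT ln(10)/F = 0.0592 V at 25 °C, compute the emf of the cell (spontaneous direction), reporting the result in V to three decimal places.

Co³⁺/Co²⁺ is the cathode (higher E°), O₂/H₂O the anode: E°cell = +1.86 − (+1.23) = +0.63 V, n = 4.
Overall: 4 Co³⁺(aq) + 2 H₂O(l) → 4 Co²⁺(aq) + O₂(g) + 4 H⁺(aq)
Q = [Co²⁺]^4·P(O₂)·[H⁺]^4 / ([Co³⁺]^4); log Q = -16.472.
E = E° − (0.0592/n) log Q = +0.63 − (0.0592/4)(-16.472) = +0.874 V.

+0.874 V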